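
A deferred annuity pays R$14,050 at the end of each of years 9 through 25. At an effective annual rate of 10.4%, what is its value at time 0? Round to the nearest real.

R$49,832

PV at t=8 (ordinary 17-year annuity): 14050 × a(17|0.104) = 14050 × 7.826870 = 109,967.5282
PV₀ = 109,967.5282 / (1+0.104)^8 = 109,967.5282 / 2.206747 = 49,832.4083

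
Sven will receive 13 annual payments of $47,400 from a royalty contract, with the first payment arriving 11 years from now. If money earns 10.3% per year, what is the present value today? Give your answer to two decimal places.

Value one period before first payment (t=10): 47400 × [1 − (1+0.103)^(−13)] / 0.103 = 47400 × 6.994292 = 331,529.4619
PV₀ = 331,529.4619 / (1+0.103)^10 = 331,529.4619 / 2.665355 = 124,384.7118

$124,384.71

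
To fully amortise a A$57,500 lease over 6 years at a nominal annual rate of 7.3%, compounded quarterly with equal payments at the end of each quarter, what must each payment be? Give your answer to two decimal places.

i = 0.073/4 = 0.01825 per quarter; n = 6·4 = 24.
Annuity-PV factor = 19.294298; PMT = 57500 / 19.294298 = 2,980.1551

A$2,980.16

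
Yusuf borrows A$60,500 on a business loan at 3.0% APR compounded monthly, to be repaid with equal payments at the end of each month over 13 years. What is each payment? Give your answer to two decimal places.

Periodic rate i = 0.03/12 = 0.0025; n = 13 × 12 = 156 periods.
Annuity-PV factor = 129.045412; PMT = 60500 / 129.045412 = 468.8272

A$468.83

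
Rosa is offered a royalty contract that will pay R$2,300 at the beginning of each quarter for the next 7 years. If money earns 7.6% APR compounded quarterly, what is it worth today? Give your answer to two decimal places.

R$50,529.18

With 4 periods per year: i = 0.019, n = 28.
Annuity factor a(28|0.019) × (1+i) = 21.969208; PV = 2300 × 21.969208 = 50,529.1787
(annuity-due: payments at period start, so ×(1+i).)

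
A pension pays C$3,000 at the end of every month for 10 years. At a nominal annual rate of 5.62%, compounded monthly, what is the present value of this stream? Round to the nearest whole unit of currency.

C$274,922

Periodic rate i = 0.0562/12 = 0.00468333; n = 10 × 12 = 120 periods.
PV = PMT · [1 − (1+i)^(−n)] / i = 3000 · 91.640677 = 274,922.0310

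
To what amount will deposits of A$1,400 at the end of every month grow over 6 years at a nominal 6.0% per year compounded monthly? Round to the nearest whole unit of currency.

A$120,972

With 12 periods per year: i = 0.005, n = 72.
FV = 1400 × [(1+0.005)^72 − 1] / 0.005 = 1400 × 86.408856 = 120,972.3980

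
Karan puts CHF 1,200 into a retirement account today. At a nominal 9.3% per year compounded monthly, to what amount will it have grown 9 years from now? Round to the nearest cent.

Periodic rate i = 0.093/12 = 0.00775; n = 9 × 12 = 108 periods.
FV = PV·(1+i)^n = 1,200 × 2.301988 = 2,762.3861

CHF 2,762.39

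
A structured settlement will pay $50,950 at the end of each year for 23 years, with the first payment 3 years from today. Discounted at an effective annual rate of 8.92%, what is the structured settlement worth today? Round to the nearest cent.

Value one period before first payment (t=2): 50950 × [1 − (1+0.0892)^(−23)] / 0.0892 = 50950 × 9.639822 = 491,148.9485
PV₀ = 491,148.9485 / (1+0.0892)^2 = 491,148.9485 / 1.186357 = 413,997.7237

$413,997.72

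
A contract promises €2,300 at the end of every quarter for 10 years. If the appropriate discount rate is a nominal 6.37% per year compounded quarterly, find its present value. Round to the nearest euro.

Periodic rate i = 0.0637/4 = 0.015925; n = 10 × 4 = 40 periods.
PV = PMT · [1 − (1+i)^(−n)] / i = 2300 · 29.416783 = 67,658.6014

€67,659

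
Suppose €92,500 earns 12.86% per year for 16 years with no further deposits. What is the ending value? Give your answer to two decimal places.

FV = 92,500 × (1 + 0.1286)^16 = 640,888.4837

€640,888.48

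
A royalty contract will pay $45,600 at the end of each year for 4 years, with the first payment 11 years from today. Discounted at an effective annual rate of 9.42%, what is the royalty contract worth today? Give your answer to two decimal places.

PV at t=10 (ordinary 4-year annuity): 45600 × a(4|0.0942) = 45600 × 3.210077 = 146,379.5143
PV₀ = 146,379.5143 / (1+0.0942)^10 = 146,379.5143 / 2.460181 = 59,499.4837

$59,499.48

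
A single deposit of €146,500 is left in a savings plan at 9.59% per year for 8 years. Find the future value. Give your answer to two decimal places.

€304,793.04

146,500 × (1+0.0959)^8 = 146,500 × 2.080499 = 304,793.0362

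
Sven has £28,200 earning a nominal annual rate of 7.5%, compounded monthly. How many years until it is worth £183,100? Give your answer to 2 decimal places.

25.02 years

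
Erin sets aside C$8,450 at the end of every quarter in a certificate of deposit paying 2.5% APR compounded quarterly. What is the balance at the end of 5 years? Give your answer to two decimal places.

i = 0.025/4 = 0.00625 per quarter; n = 5·4 = 20.
FV = 8450 × [(1+0.00625)^20 − 1] / 0.00625 = 8450 × 21.233238 = 179,420.8623

C$179,420.86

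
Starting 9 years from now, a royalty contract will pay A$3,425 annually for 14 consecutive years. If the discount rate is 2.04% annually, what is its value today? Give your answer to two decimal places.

A$35,179.10

PV at t=8 (ordinary 14-year annuity): 3425 × a(14|0.0204) = 3425 × 12.072238 = 41,347.4135
Discount back 8 years: 41,347.4135 × (1+0.0204)^(−8) = 41,347.4135 × 0.850817 = 35,179.1019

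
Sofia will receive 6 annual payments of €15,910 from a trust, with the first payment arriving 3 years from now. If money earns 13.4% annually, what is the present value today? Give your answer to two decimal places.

PV at t=2 (ordinary 6-year annuity): 15910 × a(6|0.134) = 15910 × 3.953416 = 62,898.8459
PV₀ = 62,898.8459 / (1+0.134)^2 = 62,898.8459 / 1.285956 = 48,912.1291

€48,912.13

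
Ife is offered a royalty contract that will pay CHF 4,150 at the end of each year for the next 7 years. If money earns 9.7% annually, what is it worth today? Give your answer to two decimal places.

PV = PMT · [1 − (1+i)^(−n)] / i = 4150 · 4.916881 = 20,405.0569

CHF 20,405.06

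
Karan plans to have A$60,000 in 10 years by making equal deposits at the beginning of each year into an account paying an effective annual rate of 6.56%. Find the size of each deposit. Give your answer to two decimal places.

A$4,160.78

PMT = 60000 / ( [(1+0.0656)^10 − 1] / 0.0656 × (1+i) ) = 60000 / 14.420358 = 4,160.7844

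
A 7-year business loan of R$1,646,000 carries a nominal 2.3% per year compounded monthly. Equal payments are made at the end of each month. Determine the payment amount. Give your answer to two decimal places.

R$21,233.70

i = 0.023/12 = 0.00191667 per month; n = 7·12 = 84.
Annuity-PV factor = 77.518299; PMT = 1.646e+06 / 77.518299 = 21,233.6962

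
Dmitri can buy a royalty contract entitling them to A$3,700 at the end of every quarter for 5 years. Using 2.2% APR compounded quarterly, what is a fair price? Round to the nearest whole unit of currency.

With 4 periods per year: i = 0.0055, n = 20.
Annuity factor a(20|0.0055) = 18.890150; PV = 3700 × 18.890150 = 69,893.5541

A$69,894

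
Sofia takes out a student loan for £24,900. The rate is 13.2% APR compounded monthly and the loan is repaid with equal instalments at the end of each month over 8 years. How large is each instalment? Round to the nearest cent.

i = 0.132/12 = 0.011 per month; n = 8·12 = 96.
Annuity-PV factor = 59.104019; PMT = 24900 / 59.104019 = 421.2911

£421.29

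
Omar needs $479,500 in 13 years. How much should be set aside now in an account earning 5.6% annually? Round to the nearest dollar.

PV = 479,500 / (1 + 0.056)^13 = 479,500 / 2.030631 = 236,133.5384

$236,134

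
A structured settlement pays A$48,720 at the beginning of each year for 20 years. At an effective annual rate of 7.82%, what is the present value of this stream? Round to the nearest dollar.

Annuity factor a(20|0.0782) × (1+i) = 10.729241; PV = 48720 × 10.729241 = 522,728.6269
(Beginning-of-period payments → annuity-due factor ×(1+i).)

A$522,729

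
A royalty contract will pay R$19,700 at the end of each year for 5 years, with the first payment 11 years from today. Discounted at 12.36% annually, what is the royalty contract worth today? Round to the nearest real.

R$21,946

PV at t=10 (ordinary 5-year annuity): 19700 × a(5|0.1236) = 19700 × 3.572858 = 70,385.2985
PV₀ = 70,385.2985 / (1+0.1236)^10 = 70,385.2985 / 3.207135 = 21,946.4688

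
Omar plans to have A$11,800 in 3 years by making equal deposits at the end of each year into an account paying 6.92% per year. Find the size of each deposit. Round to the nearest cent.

PMT = 11800 / ( [(1+0.0692)^3 − 1] / 0.0692 ) = 11800 / 3.212389 = 3,673.2791

A$3,673.28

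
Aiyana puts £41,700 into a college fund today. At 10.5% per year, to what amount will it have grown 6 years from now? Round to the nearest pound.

£75,912

FV = 41,700 × (1 + 0.105)^6 = 75,911.8758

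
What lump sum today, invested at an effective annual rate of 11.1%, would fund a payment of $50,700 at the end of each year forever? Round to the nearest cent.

PV = C/r = 50700/0.111 = 456,756.7568

$456,756.76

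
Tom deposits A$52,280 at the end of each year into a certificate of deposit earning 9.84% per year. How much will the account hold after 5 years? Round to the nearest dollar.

A$318,160

Accumulation factor s(5|0.0984) = 6.085683; FV = 52280 × 6.085683 = 318,159.5162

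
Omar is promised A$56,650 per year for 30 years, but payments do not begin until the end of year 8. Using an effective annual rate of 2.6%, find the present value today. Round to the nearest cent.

A$977,621.83

PV at t=7 (ordinary 30-year annuity): 56650 × a(30|0.026) = 56650 × 20.653921 = 1,170,044.5990
Discount back 7 years: 1,170,044.5990 × (1+0.026)^(−7) = 1,170,044.5990 × 0.835542 = 977,621.8302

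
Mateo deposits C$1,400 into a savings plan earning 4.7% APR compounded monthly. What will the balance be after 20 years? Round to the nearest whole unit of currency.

C$3,577

With 12 periods per year: i = 0.00391667, n = 240.
FV = 1,400 × (1 + 0.00391667)^240 = 3,577.3997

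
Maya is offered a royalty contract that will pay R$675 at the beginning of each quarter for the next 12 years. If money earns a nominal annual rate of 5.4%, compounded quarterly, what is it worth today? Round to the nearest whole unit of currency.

R$24,052

With 4 periods per year: i = 0.0135, n = 48.
PV = 675 × [1 − (1+0.0135)^(−48)] / 0.0135 × (1+i) = 675 × 35.632900 = 24,052.2072
Payments are at the start of each period, so multiply by (1+i).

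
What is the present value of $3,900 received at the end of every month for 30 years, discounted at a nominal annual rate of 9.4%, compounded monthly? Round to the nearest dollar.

Periodic rate i = 0.094/12 = 0.00783333; n = 30 × 12 = 360 periods.
Annuity factor a(360|0.00783333) = 119.966236; PV = 3900 × 119.966236 = 467,868.3209

$467,868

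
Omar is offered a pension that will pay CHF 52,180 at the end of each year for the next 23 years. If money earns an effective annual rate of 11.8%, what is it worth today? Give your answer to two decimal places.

CHF 408,204.82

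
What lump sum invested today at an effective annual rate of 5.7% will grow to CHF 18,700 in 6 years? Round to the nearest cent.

PV = 18,700 / (1 + 0.057)^6 = 18,700 / 1.394601 = 13,408.8546

CHF 13,408.85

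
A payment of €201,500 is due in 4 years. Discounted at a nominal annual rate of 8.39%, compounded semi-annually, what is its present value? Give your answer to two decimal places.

i = 0.0839/2 = 0.04195 per half-year; n = 4·2 = 8.
Discount factor = (1+0.04195)^(−8) = 0.719822; PV = 201,500 × 0.719822 = 145,044.0836

€145,044.08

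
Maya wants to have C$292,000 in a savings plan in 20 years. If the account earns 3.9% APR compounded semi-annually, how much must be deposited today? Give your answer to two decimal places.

C$134,863.26

i = 0.039/2 = 0.0195 per half-year; n = 20·2 = 40.
PV = 292,000 / (1 + 0.0195)^40 = 292,000 / 2.165156 = 134,863.2579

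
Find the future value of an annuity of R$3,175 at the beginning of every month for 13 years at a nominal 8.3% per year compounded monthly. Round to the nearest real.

R$892,451

i = 0.083/12 = 0.00691667 per month; n = 13·12 = 156.
FV = PMT · [(1+i)^n − 1] / i × (1+i) = 3175 · 281.086939 = 892,451.0315
(Beginning-of-period payments → annuity-due factor ×(1+i).)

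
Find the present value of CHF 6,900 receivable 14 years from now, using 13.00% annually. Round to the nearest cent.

CHF 1,246.67

PV = FV·(1+i)^(−n) = 6,900 × 0.180677 = 1,246.6682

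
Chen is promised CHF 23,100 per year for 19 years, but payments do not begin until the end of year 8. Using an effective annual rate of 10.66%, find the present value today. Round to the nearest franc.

CHF 91,077

PV at t=7 (ordinary 19-year annuity): 23100 × a(19|0.1066) = 23100 × 8.011810 = 185,072.8205
Discount back 7 years: 185,072.8205 × (1+0.1066)^(−7) = 185,072.8205 × 0.492114 = 91,076.8460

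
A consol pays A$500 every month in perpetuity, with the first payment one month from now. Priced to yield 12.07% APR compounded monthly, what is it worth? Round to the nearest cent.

Periodic rate i = 0.1207/12 = 0.0100583.
PV = C/r = 500/0.0100583 = 49,710.0249

A$49,710.02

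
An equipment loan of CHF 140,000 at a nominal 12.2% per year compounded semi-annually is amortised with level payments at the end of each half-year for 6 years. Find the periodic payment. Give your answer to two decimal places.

CHF 16,790.45

i = 0.122/2 = 0.061 per half-year; n = 6·2 = 12.
PMT = 140000 / ( [1 − (1+0.061)^(−12)] / 0.061 ) = 140000 / 8.338071 = 16,790.4534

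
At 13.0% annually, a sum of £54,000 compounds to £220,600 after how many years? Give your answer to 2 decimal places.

(1+i)^n = 220600/54000 = 4.08519, so n = ln 4.08519 / ln 1.13 = 11.5153 years

11.52 years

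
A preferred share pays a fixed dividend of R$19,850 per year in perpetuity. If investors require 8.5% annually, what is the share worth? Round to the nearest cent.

R$233,529.41

PV = PMT / i = 19850 / 0.085 = 233,529.4118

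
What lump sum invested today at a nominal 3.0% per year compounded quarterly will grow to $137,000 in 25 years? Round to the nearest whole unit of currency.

i = 0.03/4 = 0.0075 per quarter; n = 25·4 = 100.
PV = 137,000 / (1 + 0.0075)^100 = 137,000 / 2.111084 = 64,895.5752

$64,896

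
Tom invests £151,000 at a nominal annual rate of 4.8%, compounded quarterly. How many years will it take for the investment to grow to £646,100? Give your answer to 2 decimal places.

30.47 years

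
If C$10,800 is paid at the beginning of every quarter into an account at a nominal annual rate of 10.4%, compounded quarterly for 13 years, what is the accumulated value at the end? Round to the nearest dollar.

C$1,192,866

With 4 periods per year: i = 0.026, n = 52.
FV = PMT · [(1+i)^n − 1] / i × (1+i) = 10800 · 110.450591 = 1,192,866.3824
Payments are at the start of each period, so multiply by (1+i).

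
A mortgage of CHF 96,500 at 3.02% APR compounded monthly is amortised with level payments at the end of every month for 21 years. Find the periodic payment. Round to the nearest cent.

CHF 517.58

i = 0.0302/12 = 0.00251667 per month; n = 21·12 = 252.
Annuity-PV factor = 186.444115; PMT = 96500 / 186.444115 = 517.5814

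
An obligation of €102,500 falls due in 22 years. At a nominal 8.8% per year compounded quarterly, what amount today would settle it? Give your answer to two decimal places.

€15,102.37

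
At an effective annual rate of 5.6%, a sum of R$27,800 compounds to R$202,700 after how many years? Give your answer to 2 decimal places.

n = ln(202700/27800) / ln(1+0.056) = ln(7.29137) / 0.054488 = 36.4610 years

36.46 years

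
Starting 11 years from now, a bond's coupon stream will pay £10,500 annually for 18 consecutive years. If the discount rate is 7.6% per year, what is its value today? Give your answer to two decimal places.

Value one period before first payment (t=10): 10500 × [1 − (1+0.076)^(−18)] / 0.076 = 10500 × 9.637709 = 101,195.9492
Discount back 10 years: 101,195.9492 × (1+0.076)^(−10) = 101,195.9492 × 0.480704 = 48,645.2472

£48,645.25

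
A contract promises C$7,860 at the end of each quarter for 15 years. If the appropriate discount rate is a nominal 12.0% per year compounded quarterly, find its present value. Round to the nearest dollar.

C$217,530

Periodic rate i = 0.12/4 = 0.03; n = 15 × 4 = 60 periods.
Annuity factor a(60|0.03) = 27.675564; PV = 7860 × 27.675564 = 217,529.9304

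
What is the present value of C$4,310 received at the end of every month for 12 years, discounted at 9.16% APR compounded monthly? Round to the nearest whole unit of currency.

C$375,743

Periodic rate i = 0.0916/12 = 0.00763333; n = 12 × 12 = 144 periods.
Annuity factor a(144|0.00763333) = 87.179355; PV = 4310 × 87.179355 = 375,743.0184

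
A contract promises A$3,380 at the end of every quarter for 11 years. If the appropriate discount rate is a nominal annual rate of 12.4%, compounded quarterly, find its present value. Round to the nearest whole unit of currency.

With 4 periods per year: i = 0.031, n = 44.
PV = PMT · [1 − (1+i)^(−n)] / i = 3380 · 23.839132 = 80,576.2658

A$80,576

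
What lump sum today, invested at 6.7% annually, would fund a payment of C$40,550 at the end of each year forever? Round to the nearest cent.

C$605,223.88

PV = C/r = 40550/0.067 = 605,223.8806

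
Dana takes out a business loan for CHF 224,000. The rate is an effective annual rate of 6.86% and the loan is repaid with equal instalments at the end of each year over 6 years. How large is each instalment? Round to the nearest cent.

PMT = 224000 / ( [1 − (1+0.0686)^(−6)] / 0.0686 ) = 224000 / 4.787210 = 46,791.3414

CHF 46,791.34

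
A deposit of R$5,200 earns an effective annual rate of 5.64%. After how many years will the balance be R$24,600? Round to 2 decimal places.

n = ln(24600/5200) / ln(1+0.0564) = ln(4.73077) / 0.054867 = 28.3247 years

28.32 years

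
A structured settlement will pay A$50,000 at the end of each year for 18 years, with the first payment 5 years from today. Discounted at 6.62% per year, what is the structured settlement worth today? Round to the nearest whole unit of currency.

Value one period before first payment (t=4): 50000 × [1 − (1+0.0662)^(−18)] / 0.0662 = 50000 × 10.340928 = 517,046.3908
PV₀ = 517,046.3908 / (1+0.0662)^4 = 517,046.3908 / 1.292274 = 400,105.7550

A$400,106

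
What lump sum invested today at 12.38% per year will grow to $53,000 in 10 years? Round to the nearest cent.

$16,496.26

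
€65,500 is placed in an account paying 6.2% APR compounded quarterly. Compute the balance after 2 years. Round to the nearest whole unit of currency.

With 4 periods per year: i = 0.0155, n = 8.
FV = 65,500 × (1 + 0.0155)^8 = 74,076.5456

€74,077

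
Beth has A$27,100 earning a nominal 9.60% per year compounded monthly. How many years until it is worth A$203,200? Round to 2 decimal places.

21.07 years

Periodic rate i = 0.096/12 = 0.008.
(1+i)^n = 203200/27100 = 7.49815, so n = ln 7.49815 / ln 1.008 = 252.8381 months
= 252.8381/12 years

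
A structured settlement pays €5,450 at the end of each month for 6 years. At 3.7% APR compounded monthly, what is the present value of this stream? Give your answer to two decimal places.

€351,411.94

i = 0.037/12 = 0.00308333 per month; n = 6·12 = 72.
PV = 5450 × [1 − (1+0.00308333)^(−72)] / 0.00308333 = 5450 × 64.479256 = 351,411.9425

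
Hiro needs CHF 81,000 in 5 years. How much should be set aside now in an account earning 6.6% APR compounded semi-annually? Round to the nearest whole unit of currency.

CHF 58,544

Periodic rate i = 0.066/2 = 0.033; n = 5 × 2 = 10 periods.
Discount factor = (1+0.033)^(−10) = 0.722764; PV = 81,000 × 0.722764 = 58,543.9207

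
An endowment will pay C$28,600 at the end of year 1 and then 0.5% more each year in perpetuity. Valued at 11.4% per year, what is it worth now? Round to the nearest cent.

C$262,385.32

PV = D₁/(r − g) = 28600/(0.114 − 0.005) = 262,385.3211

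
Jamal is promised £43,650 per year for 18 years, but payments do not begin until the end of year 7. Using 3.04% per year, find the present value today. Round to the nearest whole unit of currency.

Value one period before first payment (t=6): 43650 × [1 − (1+0.0304)^(−18)] / 0.0304 = 43650 × 13.707117 = 598,315.6363
Discount back 6 years: 598,315.6363 × (1+0.0304)^(−6) = 598,315.6363 × 0.835535 = 499,913.9464

£499,914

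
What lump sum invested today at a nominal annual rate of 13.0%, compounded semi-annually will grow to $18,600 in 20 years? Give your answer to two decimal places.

With 2 periods per year: i = 0.065, n = 40.
PV = FV·(1+i)^(−n) = 18,600 × 0.080541 = 1,498.0580

$1,498.06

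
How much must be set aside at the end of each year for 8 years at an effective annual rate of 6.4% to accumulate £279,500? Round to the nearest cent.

£27,836.72

FV-annuity factor = 10.040696; PMT = 279500 / 10.040696 = 27,836.7151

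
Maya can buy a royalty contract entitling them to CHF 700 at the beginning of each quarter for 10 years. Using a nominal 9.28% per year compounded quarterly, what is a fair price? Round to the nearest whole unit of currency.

CHF 18,537

With 4 periods per year: i = 0.0232, n = 40.
PV = PMT · [1 − (1+i)^(−n)] / i × (1+i) = 700 · 26.481607 = 18,537.1248
(Beginning-of-period payments → annuity-due factor ×(1+i).)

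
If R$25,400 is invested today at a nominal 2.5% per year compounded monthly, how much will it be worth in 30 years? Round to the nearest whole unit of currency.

R$53,730

i = 0.025/12 = 0.00208333 per month; n = 30·12 = 360.
25,400 × (1+0.00208333)^360 = 25,400 × 2.115349 = 53,729.8658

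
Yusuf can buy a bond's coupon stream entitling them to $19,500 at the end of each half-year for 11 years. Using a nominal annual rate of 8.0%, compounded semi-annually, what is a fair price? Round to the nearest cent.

$281,796.75

Periodic rate i = 0.08/2 = 0.04; n = 11 × 2 = 22 periods.
Annuity factor a(22|0.04) = 14.451115; PV = 19500 × 14.451115 = 281,796.7490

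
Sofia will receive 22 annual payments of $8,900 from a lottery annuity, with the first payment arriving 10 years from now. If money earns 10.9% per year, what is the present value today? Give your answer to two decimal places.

PV at t=9 (ordinary 22-year annuity): 8900 × a(22|0.109) = 8900 × 8.232250 = 73,267.0243
PV₀ = 73,267.0243 / (1+0.109)^9 = 73,267.0243 / 2.537371 = 28,875.1759

$28,875.18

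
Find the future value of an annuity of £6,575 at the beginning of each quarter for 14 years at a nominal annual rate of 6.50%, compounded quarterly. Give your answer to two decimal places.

£602,894.32

Periodic rate i = 0.065/4 = 0.01625; n = 14 × 4 = 56 periods.
FV = PMT · [(1+i)^n − 1] / i × (1+i) = 6575 · 91.694954 = 602,894.3196
Payments are at the start of each period, so multiply by (1+i).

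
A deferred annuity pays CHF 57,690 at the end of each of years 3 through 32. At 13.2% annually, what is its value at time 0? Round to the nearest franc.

CHF 332,794

PV at t=2 (ordinary 30-year annuity): 57690 × a(30|0.132) = 57690 × 7.392090 = 426,449.6533
Discount back 2 years: 426,449.6533 × (1+0.132)^(−2) = 426,449.6533 × 0.780382 = 332,793.5588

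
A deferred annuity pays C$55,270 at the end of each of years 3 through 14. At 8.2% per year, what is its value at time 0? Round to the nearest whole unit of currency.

C$352,122

Value one period before first payment (t=2): 55270 × [1 − (1+0.082)^(−12)] / 0.082 = 55270 × 7.458606 = 412,237.1451
Discount back 2 years: 412,237.1451 × (1+0.082)^(−2) = 412,237.1451 × 0.854172 = 352,121.5462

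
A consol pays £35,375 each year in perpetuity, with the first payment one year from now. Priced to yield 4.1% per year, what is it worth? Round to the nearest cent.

PV = PMT / i = 35375 / 0.041 = 862,804.8780

£862,804.88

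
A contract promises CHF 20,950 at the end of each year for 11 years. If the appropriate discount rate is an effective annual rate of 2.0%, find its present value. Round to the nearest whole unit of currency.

CHF 205,034

PV = PMT · [1 − (1+i)^(−n)] / i = 20950 · 9.786848 = 205,034.4665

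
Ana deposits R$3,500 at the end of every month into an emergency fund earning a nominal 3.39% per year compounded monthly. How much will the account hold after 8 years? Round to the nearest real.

i = 0.0339/12 = 0.002825 per month; n = 8·12 = 96.
Accumulation factor s(96|0.002825) = 110.101232; FV = 3500 × 110.101232 = 385,354.3128

R$385,354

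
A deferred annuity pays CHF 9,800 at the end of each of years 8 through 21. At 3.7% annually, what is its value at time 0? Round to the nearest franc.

Value one period before first payment (t=7): 9800 × [1 − (1+0.037)^(−14)] / 0.037 = 9800 × 10.775443 = 105,599.3455
PV₀ = 105,599.3455 / (1+0.037)^7 = 105,599.3455 / 1.289589 = 81,886.0518

CHF 81,886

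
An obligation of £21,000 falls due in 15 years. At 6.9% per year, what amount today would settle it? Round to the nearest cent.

£7,718.87

Discount factor = (1+0.069)^(−15) = 0.367565; PV = 21,000 × 0.367565 = 7,718.8698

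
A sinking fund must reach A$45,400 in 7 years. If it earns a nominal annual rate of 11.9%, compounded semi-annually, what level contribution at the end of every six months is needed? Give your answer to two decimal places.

A$2,167.94

i = 0.119/2 = 0.0595 per half-year; n = 7·2 = 14.
FV-annuity factor = 20.941498; PMT = 45400 / 20.941498 = 2,167.9442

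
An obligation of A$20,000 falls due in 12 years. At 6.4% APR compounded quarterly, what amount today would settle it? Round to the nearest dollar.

i = 0.064/4 = 0.016 per quarter; n = 12·4 = 48.
PV = 20,000 / (1 + 0.016)^48 = 20,000 / 2.142387 = 9,335.3803

A$9,335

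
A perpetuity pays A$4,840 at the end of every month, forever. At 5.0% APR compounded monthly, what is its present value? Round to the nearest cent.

Periodic rate i = 0.05/12 = 0.00416667.
PV = PMT / i = 4840 / 0.00416667 = 1,161,600.0000

A$1,161,600.00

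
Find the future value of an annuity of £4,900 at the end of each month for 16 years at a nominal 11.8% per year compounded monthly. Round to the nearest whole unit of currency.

i = 0.118/12 = 0.00983333 per month; n = 16·12 = 192.
Accumulation factor s(192|0.00983333) = 563.949120; FV = 4900 × 563.949120 = 2,763,350.6858

£2,763,351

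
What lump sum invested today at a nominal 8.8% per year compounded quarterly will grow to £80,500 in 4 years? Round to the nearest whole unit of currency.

With 4 periods per year: i = 0.022, n = 16.
Discount factor = (1+0.022)^(−16) = 0.705969; PV = 80,500 × 0.705969 = 56,830.5092

£56,831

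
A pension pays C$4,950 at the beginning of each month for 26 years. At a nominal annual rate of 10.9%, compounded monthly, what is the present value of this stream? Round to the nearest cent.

Periodic rate i = 0.109/12 = 0.00908333; n = 26 × 12 = 312 periods.
PV = 4950 × [1 − (1+0.00908333)^(−312)] / 0.00908333 × (1+i) = 4950 × 104.477998 = 517,166.0912
(annuity-due: payments at period start, so ×(1+i).)

C$517,166.09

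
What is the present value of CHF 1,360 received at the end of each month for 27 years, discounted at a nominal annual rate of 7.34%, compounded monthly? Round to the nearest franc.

i = 0.0734/12 = 0.00611667 per month; n = 27·12 = 324.
PV = PMT · [1 − (1+i)^(−n)] / i = 1360 · 140.819281 = 191,514.2228

CHF 191,514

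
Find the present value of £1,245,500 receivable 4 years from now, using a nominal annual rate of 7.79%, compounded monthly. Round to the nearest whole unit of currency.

i = 0.0779/12 = 0.00649167 per month; n = 4·12 = 48.
Discount factor = (1+0.00649167)^(−48) = 0.733012; PV = 1,245,500 × 0.733012 = 912,966.6760

£912,967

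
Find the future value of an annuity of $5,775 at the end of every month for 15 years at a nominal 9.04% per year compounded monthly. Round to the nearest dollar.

Periodic rate i = 0.0904/12 = 0.00753333; n = 15 × 12 = 180 periods.
FV = PMT · [(1+i)^n − 1] / i = 5775 · 379.774502 = 2,193,197.7496

$2,193,198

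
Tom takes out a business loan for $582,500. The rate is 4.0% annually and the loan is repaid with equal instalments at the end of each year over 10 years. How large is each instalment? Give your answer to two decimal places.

Annuity-PV factor = 8.110896; PMT = 582500 / 8.110896 = 71,816.9751

$71,816.98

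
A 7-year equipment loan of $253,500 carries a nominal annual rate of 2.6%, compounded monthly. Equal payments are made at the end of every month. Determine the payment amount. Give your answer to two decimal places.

$3,304.07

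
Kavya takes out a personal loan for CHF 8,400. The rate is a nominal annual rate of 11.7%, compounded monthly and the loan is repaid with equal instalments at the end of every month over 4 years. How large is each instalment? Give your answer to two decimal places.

CHF 219.97

With 12 periods per year: i = 0.00975, n = 48.
PMT = 8400 / ( [1 − (1+0.00975)^(−48)] / 0.00975 ) = 8400 / 38.187209 = 219.9689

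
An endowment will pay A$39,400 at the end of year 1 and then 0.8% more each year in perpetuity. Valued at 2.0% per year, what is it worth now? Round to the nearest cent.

A$3,283,333.33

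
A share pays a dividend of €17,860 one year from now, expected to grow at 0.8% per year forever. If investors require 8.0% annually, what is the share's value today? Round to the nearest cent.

€248,055.56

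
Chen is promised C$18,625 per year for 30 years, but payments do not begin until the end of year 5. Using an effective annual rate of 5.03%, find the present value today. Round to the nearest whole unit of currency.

C$234,478

Value one period before first payment (t=4): 18625 × [1 − (1+0.0503)^(−30)] / 0.0503 = 18625 × 15.320020 = 285,335.3815
PV₀ = 285,335.3815 / (1+0.0503)^4 = 285,335.3815 / 1.216896 = 234,478.0348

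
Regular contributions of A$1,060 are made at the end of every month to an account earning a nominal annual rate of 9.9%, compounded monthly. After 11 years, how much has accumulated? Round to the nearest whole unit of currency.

A$251,581

With 12 periods per year: i = 0.00825, n = 132.
Accumulation factor s(132|0.00825) = 237.340169; FV = 1060 × 237.340169 = 251,580.5794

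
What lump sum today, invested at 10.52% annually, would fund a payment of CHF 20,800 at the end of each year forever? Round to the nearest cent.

CHF 197,718.63

PV = C/r = 20800/0.1052 = 197,718.6312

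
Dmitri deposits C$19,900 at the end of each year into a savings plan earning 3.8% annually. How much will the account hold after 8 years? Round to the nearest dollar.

C$182,062

FV = PMT · [(1+i)^n − 1] / i = 19900 · 9.148824 = 182,061.5986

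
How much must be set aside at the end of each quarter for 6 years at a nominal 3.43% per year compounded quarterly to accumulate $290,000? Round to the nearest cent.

Periodic rate i = 0.0343/4 = 0.008575; n = 6 × 4 = 24 periods.
FV-annuity factor = 26.522462; PMT = 290000 / 26.522462 = 10,934.1282

$10,934.13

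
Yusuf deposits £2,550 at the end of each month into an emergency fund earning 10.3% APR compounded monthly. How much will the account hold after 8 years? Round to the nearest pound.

£377,776

i = 0.103/12 = 0.00858333 per month; n = 8·12 = 96.
Accumulation factor s(96|0.00858333) = 148.147399; FV = 2550 × 148.147399 = 377,775.8679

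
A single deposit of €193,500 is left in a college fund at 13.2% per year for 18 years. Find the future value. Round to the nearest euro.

FV = 193,500 × (1 + 0.132)^18 = 1,802,671.7492

€1,802,672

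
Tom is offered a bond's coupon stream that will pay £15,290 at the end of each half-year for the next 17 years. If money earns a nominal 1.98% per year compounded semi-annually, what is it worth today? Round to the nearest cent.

£439,583.46

With 2 periods per year: i = 0.0099, n = 34.
PV = 15290 × [1 − (1+0.0099)^(−34)] / 0.0099 = 15290 × 28.749736 = 439,583.4645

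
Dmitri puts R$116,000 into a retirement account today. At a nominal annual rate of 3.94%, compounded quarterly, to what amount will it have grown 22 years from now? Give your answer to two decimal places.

Periodic rate i = 0.0394/4 = 0.00985; n = 22 × 4 = 88 periods.
FV = 116,000 × (1 + 0.00985)^88 = 274,828.9842

R$274,828.98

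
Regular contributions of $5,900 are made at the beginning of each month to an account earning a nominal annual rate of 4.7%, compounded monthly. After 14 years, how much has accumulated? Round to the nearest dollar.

Periodic rate i = 0.047/12 = 0.00391667; n = 14 × 12 = 168 periods.
FV = 5900 × [(1+0.00391667)^168 − 1] / 0.00391667 × (1+i) = 5900 × 237.978624 = 1,404,073.8822
(annuity-due: payments at period start, so ×(1+i).)

$1,404,074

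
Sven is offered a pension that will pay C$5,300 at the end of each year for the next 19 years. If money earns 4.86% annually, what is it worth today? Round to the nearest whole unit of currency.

C$64,789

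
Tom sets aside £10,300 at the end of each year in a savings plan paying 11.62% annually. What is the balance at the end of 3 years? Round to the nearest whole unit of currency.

£34,630

Accumulation factor s(3|0.1162) = 3.362102; FV = 10300 × 3.362102 = 34,629.6551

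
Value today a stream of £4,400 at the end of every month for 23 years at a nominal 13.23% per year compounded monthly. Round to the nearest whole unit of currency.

i = 0.1323/12 = 0.011025 per month; n = 23·12 = 276.
PV = PMT · [1 − (1+i)^(−n)] / i = 4400 · 86.304105 = 379,738.0611

£379,738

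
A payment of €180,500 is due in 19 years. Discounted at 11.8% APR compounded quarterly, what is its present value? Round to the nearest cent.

Periodic rate i = 0.118/4 = 0.0295; n = 19 × 4 = 76 periods.
Discount factor = (1+0.0295)^(−76) = 0.109748; PV = 180,500 × 0.109748 = 19,809.5465

€19,809.55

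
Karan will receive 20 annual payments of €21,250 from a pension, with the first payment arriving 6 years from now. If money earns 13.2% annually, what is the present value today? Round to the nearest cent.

€79,352.19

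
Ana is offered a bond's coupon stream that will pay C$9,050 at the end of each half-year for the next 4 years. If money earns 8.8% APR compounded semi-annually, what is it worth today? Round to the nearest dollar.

Periodic rate i = 0.088/2 = 0.044; n = 4 × 2 = 8 periods.
PV = PMT · [1 − (1+i)^(−n)] / i = 9050 · 6.622918 = 59,937.4059

C$59,937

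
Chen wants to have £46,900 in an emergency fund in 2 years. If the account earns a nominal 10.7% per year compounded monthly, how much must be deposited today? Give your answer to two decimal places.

£37,900.57

i = 0.107/12 = 0.00891667 per month; n = 2·12 = 24.
Discount factor = (1+0.00891667)^(−24) = 0.808114; PV = 46,900 × 0.808114 = 37,900.5690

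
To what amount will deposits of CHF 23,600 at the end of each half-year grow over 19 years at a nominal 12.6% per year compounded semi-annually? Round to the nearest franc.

Periodic rate i = 0.126/2 = 0.063; n = 19 × 2 = 38 periods.
FV = 23600 × [(1+0.063)^38 − 1] / 0.063 = 23600 × 145.906489 = 3,443,393.1449

CHF 3,443,393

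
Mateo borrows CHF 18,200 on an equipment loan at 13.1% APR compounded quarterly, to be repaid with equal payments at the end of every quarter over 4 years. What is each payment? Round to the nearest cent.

CHF 1,479.55

i = 0.131/4 = 0.03275 per quarter; n = 4·4 = 16.
Annuity-PV factor = 12.301044; PMT = 18200 / 12.301044 = 1,479.5492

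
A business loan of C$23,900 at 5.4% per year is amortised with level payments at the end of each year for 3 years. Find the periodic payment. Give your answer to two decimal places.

PMT = 23900 / ( [1 − (1+0.054)^(−3)] / 0.054 ) = 23900 / 2.702965 = 8,842.1432

C$8,842.14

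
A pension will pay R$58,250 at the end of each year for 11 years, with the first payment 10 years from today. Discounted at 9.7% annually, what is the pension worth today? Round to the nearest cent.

R$166,740.51

PV at t=9 (ordinary 11-year annuity): 58250 × a(11|0.097) = 58250 × 6.585744 = 383,619.5891
PV₀ = 383,619.5891 / (1+0.097)^9 = 383,619.5891 / 2.300698 = 166,740.5108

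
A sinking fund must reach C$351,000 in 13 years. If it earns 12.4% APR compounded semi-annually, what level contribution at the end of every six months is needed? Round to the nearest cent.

C$5,760.34

With 2 periods per year: i = 0.062, n = 26.
FV-annuity factor = 60.933938; PMT = 351000 / 60.933938 = 5,760.3367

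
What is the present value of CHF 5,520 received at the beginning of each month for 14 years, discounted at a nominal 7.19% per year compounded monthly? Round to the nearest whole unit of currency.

CHF 587,073

Periodic rate i = 0.0719/12 = 0.00599167; n = 14 × 12 = 168 periods.
PV = 5520 × [1 − (1+0.00599167)^(−168)] / 0.00599167 × (1+i) = 5520 × 106.353812 = 587,073.0399
(Beginning-of-period payments → annuity-due factor ×(1+i).)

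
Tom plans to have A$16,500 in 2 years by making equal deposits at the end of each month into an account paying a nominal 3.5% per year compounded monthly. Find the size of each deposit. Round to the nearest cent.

With 12 periods per year: i = 0.00291667, n = 24.
PMT = 16500 / ( [(1+0.00291667)^24 − 1] / 0.00291667 ) = 16500 / 24.822485 = 664.7199

A$664.72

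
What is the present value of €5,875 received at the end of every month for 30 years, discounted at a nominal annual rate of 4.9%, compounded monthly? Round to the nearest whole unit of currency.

€1,106,973

With 12 periods per year: i = 0.00408333, n = 360.
PV = PMT · [1 − (1+i)^(−n)] / i = 5875 · 188.420888 = 1,106,972.7172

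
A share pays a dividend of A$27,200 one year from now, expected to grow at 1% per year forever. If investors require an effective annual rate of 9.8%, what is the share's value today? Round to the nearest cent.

PV = D₁/(r − g) = 27200/(0.098 − 0.01) = 309,090.9091

A$309,090.91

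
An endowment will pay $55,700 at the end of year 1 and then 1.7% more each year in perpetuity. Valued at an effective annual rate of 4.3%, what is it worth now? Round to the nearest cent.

PV = PMT / (i − g) = 55700 / (0.043 − 0.017) = 55700 / 0.026000 = 2,142,307.6923

$2,142,307.69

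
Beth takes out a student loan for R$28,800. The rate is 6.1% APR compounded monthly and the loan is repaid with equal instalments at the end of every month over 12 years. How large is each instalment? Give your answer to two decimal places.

R$282.54

With 12 periods per year: i = 0.00508333, n = 144.
PMT = 28800 / ( [1 − (1+0.00508333)^(−144)] / 0.00508333 ) = 28800 / 101.933362 = 282.5375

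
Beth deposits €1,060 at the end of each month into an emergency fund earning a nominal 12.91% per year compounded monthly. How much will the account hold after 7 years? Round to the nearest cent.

€143,539.31

i = 0.1291/12 = 0.0107583 per month; n = 7·12 = 84.
FV = 1060 × [(1+0.0107583)^84 − 1] / 0.0107583 = 1060 × 135.414448 = 143,539.3144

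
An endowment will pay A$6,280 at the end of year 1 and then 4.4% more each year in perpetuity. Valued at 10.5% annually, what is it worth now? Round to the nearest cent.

A$102,950.82

PV = D₁/(r − g) = 6280/(0.105 − 0.044) = 102,950.8197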